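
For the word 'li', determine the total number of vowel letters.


Scanning each character of 'li':
  Position 1: 'l' -> consonant (running count: 0)
  Position 2: 'i' -> vowel (running count: 1)
Total vowels: 1

1


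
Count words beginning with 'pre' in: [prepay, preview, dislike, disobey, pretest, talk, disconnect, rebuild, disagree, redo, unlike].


Checking each word for prefix 'pre':
  'prepay' -> YES, starts with 'pre' (count: 1)
  'preview' -> YES, starts with 'pre' (count: 2)
  'dislike' -> no (count: 2)
  'disobey' -> no (count: 2)
  'pretest' -> YES, starts with 'pre' (count: 3)
  'talk' -> no (count: 3)
  'disconnect' -> no (count: 3)
  'rebuild' -> no (count: 3)
  'disagree' -> no (count: 3)
  'redo' -> no (count: 3)
  'unlike' -> no (count: 3)
Total with prefix 'pre': 3

3


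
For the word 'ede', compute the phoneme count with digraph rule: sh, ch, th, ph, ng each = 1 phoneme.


Parsing 'ede' greedily, digraphs first:
  'e' -> vowel phoneme (phonemes so far: 1)
  'd' -> consonant phoneme (phonemes so far: 2)
  'e' -> vowel phoneme (phonemes so far: 3)
Total phonemes: 3

3


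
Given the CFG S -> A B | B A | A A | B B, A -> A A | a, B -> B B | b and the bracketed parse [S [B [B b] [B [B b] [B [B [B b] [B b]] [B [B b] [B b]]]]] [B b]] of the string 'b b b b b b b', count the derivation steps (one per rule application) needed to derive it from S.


Every bracketed nonterminal node [X ...] in the tree is produced by exactly one rule application.
Reading the tree off as a leftmost derivation:
  Step 1: S  =>  B B   (applied S -> B B)
  Step 2: B B  =>  B B B   (applied B -> B B)
  Step 3: B B B  =>  b B B   (applied B -> b)
  Step 4: b B B  =>  b B B B   (applied B -> B B)
  Step 5: b B B B  =>  b b B B   (applied B -> b)
  Step 6: b b B B  =>  b b B B B   (applied B -> B B)
  Step 7: b b B B B  =>  b b B B B B   (applied B -> B B)
  Step 8: b b B B B B  =>  b b b B B B   (applied B -> b)
  Step 9: b b b B B B  =>  b b b b B B   (applied B -> b)
  Step 10: b b b b B B  =>  b b b b B B B   (applied B -> B B)
  Step 11: b b b b B B B  =>  b b b b b B B   (applied B -> b)
  Step 12: b b b b b B B  =>  b b b b b b B   (applied B -> b)
  Step 13: b b b b b b B  =>  b b b b b b b   (applied B -> b)
Final yield: b b b b b b b
Total rewrite steps: 13

13


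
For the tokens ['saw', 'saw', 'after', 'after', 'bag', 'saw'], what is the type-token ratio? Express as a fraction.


Tokens: 6
Unique types: ('after', 'bag', 'saw') = 3
TTR = 3/6
Simplify: divide both by 3 -> 1/2
TTR = 1/2

1/2


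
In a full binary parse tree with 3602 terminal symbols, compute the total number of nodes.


Leaf nodes (terminals): 3602
Internal nodes = n - 1 = 3602 - 1 = 3601
Total = leaves + internal = 3602 + 3601 = 7203

7203


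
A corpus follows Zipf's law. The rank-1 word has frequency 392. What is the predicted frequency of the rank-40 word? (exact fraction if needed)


Zipf's law: freq(rank) = f1 / rank
f1 = 392, rank = 40
freq = 392 / 40
GCD(392, 40) = 8
Simplified: 49/5

49/5


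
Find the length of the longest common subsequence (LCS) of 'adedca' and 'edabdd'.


DP table for LCS of 'adedca' and 'edabdd':
       e  d  a  b  d  d
    0  0  0  0  0  0  0
  a 0  0  0  1  1  1  1
  d 0  0  1  1  1  2  2
  e 0  1  1  1  1  2  2
  d 0  1  2  2  2  2  3
  c 0  1  2  2  2  2  3
  a 0  1  2  3  3  3  3
LCS: 'add'
LCS length = 3

3


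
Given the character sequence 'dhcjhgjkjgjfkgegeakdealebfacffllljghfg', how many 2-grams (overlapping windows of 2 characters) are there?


String 'dhcjhgjkjgjfkgegeakdealebfacffllljghfg' has length L = 38.
Number of overlapping n-grams = L - n + 1
Substituting: 38 - 2 + 1 = 37

37


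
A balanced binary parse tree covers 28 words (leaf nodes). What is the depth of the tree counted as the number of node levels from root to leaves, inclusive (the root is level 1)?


In a balanced binary tree with n leaves the deepest leaf is ceil(log2(n)) edges below the root,
so counting node levels inclusive of root and leaves gives ceil(log2(n)) + 1 levels.
log2(28) = 4.8074
ceil(4.8074) = 5
levels = 5 + 1 = 6

6


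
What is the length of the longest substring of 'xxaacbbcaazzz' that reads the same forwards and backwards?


Scanning 'xxaacbbcaazzz' for palindromic substrings.
Substring at positions 2-9: 'aacbbcaa'.
Check: reverse('aacbbcaa') = 'aacbbcaa' -> palindrome confirmed.
Neighbouring characters ('x' / 'z') break symmetry, so it cannot extend further.
No longer palindromic substring exists; longest length = 8

8


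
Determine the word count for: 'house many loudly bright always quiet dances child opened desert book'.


Counting words by splitting on spaces:
  Word 1: 'house'
  Word 2: 'many'
  Word 3: 'loudly'
  Word 4: 'bright'
  Word 5: 'always'
  Word 6: 'quiet'
  Word 7: 'dances'
  Word 8: 'child'
  Word 9: 'opened'
  Word 10: 'desert'
  Word 11: 'book'
Total words: 11

11


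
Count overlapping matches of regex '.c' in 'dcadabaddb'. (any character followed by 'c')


Pattern: .c means any character followed by 'c'.
Scanning 'dcadabaddb' position-by-position:
  Pos 0: window 'dc' -> MATCH
  Pos 1: window 'ca' -> no
  Pos 2: window 'ad' -> no
  Pos 3: window 'da' -> no
  Pos 4: window 'ab' -> no
  Pos 5: window 'ba' -> no
  Pos 6: window 'ad' -> no
  Pos 7: window 'dd' -> no
  Pos 8: window 'db' -> no
  Pos 9: window 'b' -> no
Total matches: 1

1


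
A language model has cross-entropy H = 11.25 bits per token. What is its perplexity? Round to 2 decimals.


Perplexity formula: PP = 2^H
H = 11.25
PP = 2^11.25
Decompose: 2^11.25 = 2^11 * 2^0.25
2^11 = 2048, 2^0.25 ~ 1.1892071
PP ~ 2048 * 1.1892071 = 2435.4961408
Rounded to 2 decimals: 2435.50

2435.50


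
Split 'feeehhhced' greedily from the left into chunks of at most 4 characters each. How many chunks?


'feeehhhced' has 10 characters.
Chunking with max size 4:
  Chunk 1: 'feee' (positions 0-3)
  Chunk 2: 'hhhc' (positions 4-7)
  Chunk 3: 'ed' (positions 8-9)
Total chunks: ceil(10 / 4) = 3

3


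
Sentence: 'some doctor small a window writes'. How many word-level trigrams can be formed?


Word trigrams from [6] words:
  Trigram 1: (some doctor small)
  Trigram 2: (doctor small a)
  Trigram 3: (small a window)
  Trigram 4: (a window writes)
Total word trigrams: 6 - 2 = 4

4


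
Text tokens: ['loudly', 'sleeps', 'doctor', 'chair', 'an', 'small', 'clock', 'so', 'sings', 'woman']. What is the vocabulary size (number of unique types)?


Listing all tokens and tracking unique types:
  Token 1: 'loudly' -> NEW (unique so far: 1)
  Token 2: 'sleeps' -> NEW (unique so far: 2)
  Token 3: 'doctor' -> NEW (unique so far: 3)
  Token 4: 'chair' -> NEW (unique so far: 4)
  Token 5: 'an' -> NEW (unique so far: 5)
  Token 6: 'small' -> NEW (unique so far: 6)
  Token 7: 'clock' -> NEW (unique so far: 7)
  Token 8: 'so' -> NEW (unique so far: 8)
  Token 9: 'sings' -> NEW (unique so far: 9)
  Token 10: 'woman' -> NEW (unique so far: 10)
Unique types: ('an', 'chair', 'clock', 'doctor', 'loudly', 'sings', 'sleeps', 'small', 'so', 'woman')
Vocabulary size: 10

10


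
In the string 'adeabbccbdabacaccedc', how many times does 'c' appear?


Scanning 'adeabbccbdabacaccedc' for 'c':
  Position 6: 'c' -> MATCH (count: 1)
  Position 7: 'c' -> MATCH (count: 2)
  Position 13: 'c' -> MATCH (count: 3)
  Position 15: 'c' -> MATCH (count: 4)
  Position 16: 'c' -> MATCH (count: 5)
  Position 19: 'c' -> MATCH (count: 6)
Total occurrences of 'c': 6

6


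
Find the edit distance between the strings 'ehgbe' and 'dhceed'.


Building DP table for s1='ehgbe' (len 5) and s2='dhceed' (len 6):
       d  h  c  e  e  d
    0  1  2  3  4  5  6
  e 1  1  2  3  3  4  5
  h 2  2  1  2  3  4  5
  g 3  3  2  2  3  4  5
  b 4  4  3  3  3  4  5
  e 5  5  4  4  3  3  4
Edit distance = dp[5][6] = 4

4


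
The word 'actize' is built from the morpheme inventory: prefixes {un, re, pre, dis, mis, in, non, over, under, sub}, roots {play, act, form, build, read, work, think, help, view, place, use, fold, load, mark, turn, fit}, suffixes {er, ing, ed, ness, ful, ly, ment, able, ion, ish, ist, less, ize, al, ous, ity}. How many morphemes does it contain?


Segmenting 'actize' against the inventory:
  'act' -> root (morpheme 1)
  'ize' -> suffix (morpheme 2)
Total morphemes: 2

2


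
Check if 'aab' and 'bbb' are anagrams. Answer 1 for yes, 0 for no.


Sort characters of 'aab': 'aab'
Sort characters of 'bbb': 'bbb'
Sorted forms differ -> they are NOT anagrams
Result: 0

0


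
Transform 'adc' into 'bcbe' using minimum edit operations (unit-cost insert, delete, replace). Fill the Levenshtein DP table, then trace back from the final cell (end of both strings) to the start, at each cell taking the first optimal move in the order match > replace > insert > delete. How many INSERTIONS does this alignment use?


Edit distance = 4. Backtracking from cell (3, 4) with preference match > replace > insert > delete,
then listing the resulting alignment 'adc' -> 'bcbe' left to right:
  Step 1: insert 'b' [insertion #1]
  Step 2: replace a->c
  Step 3: replace d->b
  Step 4: replace c->e
Total insertions: 1

1


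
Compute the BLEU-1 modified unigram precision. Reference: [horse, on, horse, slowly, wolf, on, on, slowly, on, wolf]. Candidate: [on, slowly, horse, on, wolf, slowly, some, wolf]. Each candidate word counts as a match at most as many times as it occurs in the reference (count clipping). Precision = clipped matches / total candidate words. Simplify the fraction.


Reference word counts: {'horse': 2, 'on': 4, 'slowly': 2, 'wolf': 2}
Checking each candidate word (with clipping):
  'on' -> in reference (ref count 4, used 1/4) -> match (matches: 1)
  'slowly' -> in reference (ref count 2, used 1/2) -> match (matches: 2)
  'horse' -> in reference (ref count 2, used 1/2) -> match (matches: 3)
  'on' -> in reference (ref count 4, used 2/4) -> match (matches: 4)
  'wolf' -> in reference (ref count 2, used 1/2) -> match (matches: 5)
  'slowly' -> in reference (ref count 2, used 2/2) -> match (matches: 6)
  'some' -> not in reference -> no match (matches: 6)
  'wolf' -> in reference (ref count 2, used 2/2) -> match (matches: 7)
Clipped matches: 7, Candidate length: 8
Precision = 7/8

7/8


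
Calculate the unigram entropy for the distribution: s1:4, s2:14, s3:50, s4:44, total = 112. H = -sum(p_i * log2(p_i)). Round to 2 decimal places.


Computing entropy H = -sum(p_i * log2(p_i)):
  s1: p = 4/112 = 0.0357, -p*log2(p) = 0.1717
  s2: p = 14/112 = 0.1250, -p*log2(p) = 0.3750
  s3: p = 50/112 = 0.4464, -p*log2(p) = 0.5194
  s4: p = 44/112 = 0.3929, -p*log2(p) = 0.5295
H = sum of terms = 1.5956
Rounded to 2 decimals: 1.60

1.60


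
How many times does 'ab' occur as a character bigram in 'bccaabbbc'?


Scanning 'bccaabbbc' for bigram 'ab':
  Position 0: 'bc' -> no
  Position 1: 'cc' -> no
  Position 2: 'ca' -> no
  Position 3: 'aa' -> no
  Position 4: 'ab' -> MATCH
  Position 5: 'bb' -> no
  Position 6: 'bb' -> no
  Position 7: 'bc' -> no
Total matches: 1

1


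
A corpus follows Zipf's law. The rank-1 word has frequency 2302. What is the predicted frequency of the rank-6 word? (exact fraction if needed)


Zipf's law: freq(rank) = f1 / rank
f1 = 2302, rank = 6
freq = 2302 / 6
GCD(2302, 6) = 2
Simplified: 1151/3

1151/3


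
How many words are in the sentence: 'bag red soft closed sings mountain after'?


Counting words by splitting on spaces:
  Word 1: 'bag'
  Word 2: 'red'
  Word 3: 'soft'
  Word 4: 'closed'
  Word 5: 'sings'
  Word 6: 'mountain'
  Word 7: 'after'
Total words: 7

7


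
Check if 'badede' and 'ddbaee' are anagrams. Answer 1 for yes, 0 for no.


Sort characters of 'badede': 'abddee'
Sort characters of 'ddbaee': 'abddee'
Sorted forms match -> they ARE anagrams
Result: 1

1


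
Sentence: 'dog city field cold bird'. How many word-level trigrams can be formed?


Word trigrams from [5] words:
  Trigram 1: (dog city field)
  Trigram 2: (city field cold)
  Trigram 3: (field cold bird)
Total word trigrams: 5 - 2 = 3

3


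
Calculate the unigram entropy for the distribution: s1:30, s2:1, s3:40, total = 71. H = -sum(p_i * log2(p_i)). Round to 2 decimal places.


Computing entropy H = -sum(p_i * log2(p_i)):
  s1: p = 30/71 = 0.4225, -p*log2(p) = 0.5252
  s2: p = 1/71 = 0.0141, -p*log2(p) = 0.0866
  s3: p = 40/71 = 0.5634, -p*log2(p) = 0.4664
H = sum of terms = 1.0782
Rounded to 2 decimals: 1.08

1.08


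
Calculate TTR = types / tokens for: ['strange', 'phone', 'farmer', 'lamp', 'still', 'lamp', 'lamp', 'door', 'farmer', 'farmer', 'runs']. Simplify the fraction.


Tokens: 11
Unique types: ('door', 'farmer', 'lamp', 'phone', 'runs', 'still', 'strange') = 7
TTR = 7/11
Already in lowest terms.

7/11


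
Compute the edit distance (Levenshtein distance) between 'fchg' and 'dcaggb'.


Building DP table for s1='fchg' (len 4) and s2='dcaggb' (len 6):
       d  c  a  g  g  b
    0  1  2  3  4  5  6
  f 1  1  2  3  4  5  6
  c 2  2  1  2  3  4  5
  h 3  3  2  2  3  4  5
  g 4  4  3  3  2  3  4
Edit distance = dp[4][6] = 4

4


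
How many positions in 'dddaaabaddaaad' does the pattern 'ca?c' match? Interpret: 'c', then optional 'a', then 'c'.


Pattern: ca?c means 'c', then optional 'a', then 'c'.
Scanning 'dddaaabaddaaad' position-by-position:
  Pos 0: window 'ddd' -> no
  Pos 1: window 'dda' -> no
  Pos 2: window 'daa' -> no
  Pos 3: window 'aaa' -> no
  Pos 4: window 'aab' -> no
  Pos 5: window 'aba' -> no
  Pos 6: window 'bad' -> no
  Pos 7: window 'add' -> no
  Pos 8: window 'dda' -> no
  Pos 9: window 'daa' -> no
  Pos 10: window 'aaa' -> no
  Pos 11: window 'aad' -> no
  Pos 12: window 'ad' -> no
  Pos 13: window 'd' -> no
Total matches: 0

0


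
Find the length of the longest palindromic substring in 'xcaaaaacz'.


Scanning 'xcaaaaacz' for palindromic substrings.
Substring at positions 1-7: 'caaaaac'.
Check: reverse('caaaaac') = 'caaaaac' -> palindrome confirmed.
Neighbouring characters ('x' / 'z') break symmetry, so it cannot extend further.
No longer palindromic substring exists; longest length = 7

7


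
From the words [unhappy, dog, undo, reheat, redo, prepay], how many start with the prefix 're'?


Checking each word for prefix 're':
  'unhappy' -> no (count: 0)
  'dog' -> no (count: 0)
  'undo' -> no (count: 0)
  'reheat' -> YES, starts with 're' (count: 1)
  'redo' -> YES, starts with 're' (count: 2)
  'prepay' -> no (count: 2)
Total with prefix 're': 2

2


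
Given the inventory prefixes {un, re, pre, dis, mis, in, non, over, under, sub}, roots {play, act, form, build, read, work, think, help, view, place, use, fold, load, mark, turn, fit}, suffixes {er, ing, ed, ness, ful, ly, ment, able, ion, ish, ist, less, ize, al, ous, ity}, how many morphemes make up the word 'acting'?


Segmenting 'acting' against the inventory:
  'act' -> root (morpheme 1)
  'ing' -> suffix (morpheme 2)
Total morphemes: 2

2


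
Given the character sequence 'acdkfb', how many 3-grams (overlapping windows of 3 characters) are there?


String 'acdkfb' has length L = 6.
Number of overlapping n-grams = L - n + 1
Substituting: 6 - 3 + 1 = 4

4


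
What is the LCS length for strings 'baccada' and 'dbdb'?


DP table for LCS of 'baccada' and 'dbdb':
       d  b  d  b
    0  0  0  0  0
  b 0  0  1  1  1
  a 0  0  1  1  1
  c 0  0  1  1  1
  c 0  0  1  1  1
  a 0  0  1  1  1
  d 0  1  1  2  2
  a 0  1  1  2  2
LCS: 'bd'
LCS length = 2

2


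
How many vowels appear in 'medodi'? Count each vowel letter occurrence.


Scanning each character of 'medodi':
  Position 1: 'm' -> consonant (running count: 0)
  Position 2: 'e' -> vowel (running count: 1)
  Position 3: 'd' -> consonant (running count: 1)
  Position 4: 'o' -> vowel (running count: 2)
  Position 5: 'd' -> consonant (running count: 2)
  Position 6: 'i' -> vowel (running count: 3)
Total vowels: 3

3


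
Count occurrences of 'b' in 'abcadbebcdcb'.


Scanning 'abcadbebcdcb' for 'b':
  Position 1: 'b' -> MATCH (count: 1)
  Position 5: 'b' -> MATCH (count: 2)
  Position 7: 'b' -> MATCH (count: 3)
  Position 11: 'b' -> MATCH (count: 4)
Total occurrences of 'b': 4

4


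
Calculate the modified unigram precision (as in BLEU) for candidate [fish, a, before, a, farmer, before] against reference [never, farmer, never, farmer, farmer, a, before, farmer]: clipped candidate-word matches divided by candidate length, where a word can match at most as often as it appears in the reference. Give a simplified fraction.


Reference word counts: {'a': 1, 'before': 1, 'farmer': 4, 'never': 2}
Checking each candidate word (with clipping):
  'fish' -> not in reference -> no match (matches: 0)
  'a' -> in reference (ref count 1, used 1/1) -> match (matches: 1)
  'before' -> in reference (ref count 1, used 1/1) -> match (matches: 2)
  'a' -> ref count 1 already used up (1/1) -> clipped, no match (matches: 2)
  'farmer' -> in reference (ref count 4, used 1/4) -> match (matches: 3)
  'before' -> ref count 1 already used up (1/1) -> clipped, no match (matches: 3)
Clipped matches: 3, Candidate length: 6
Precision = 3/6 = 1/2

1/2


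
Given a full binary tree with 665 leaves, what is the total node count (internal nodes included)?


Leaf nodes (terminals): 665
Internal nodes = n - 1 = 665 - 1 = 664
Total = leaves + internal = 665 + 664 = 1329

1329


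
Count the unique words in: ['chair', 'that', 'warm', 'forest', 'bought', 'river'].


Listing all tokens and tracking unique types:
  Token 1: 'chair' -> NEW (unique so far: 1)
  Token 2: 'that' -> NEW (unique so far: 2)
  Token 3: 'warm' -> NEW (unique so far: 3)
  Token 4: 'forest' -> NEW (unique so far: 4)
  Token 5: 'bought' -> NEW (unique so far: 5)
  Token 6: 'river' -> NEW (unique so far: 6)
Unique types: ('bought', 'chair', 'forest', 'river', 'that', 'warm')
Vocabulary size: 6

6


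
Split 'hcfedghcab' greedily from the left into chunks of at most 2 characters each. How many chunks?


'hcfedghcab' has 10 characters.
Chunking with max size 2:
  Chunk 1: 'hc' (positions 0-1)
  Chunk 2: 'fe' (positions 2-3)
  Chunk 3: 'dg' (positions 4-5)
  Chunk 4: 'hc' (positions 6-7)
  Chunk 5: 'ab' (positions 8-9)
Total chunks: ceil(10 / 2) = 5

5


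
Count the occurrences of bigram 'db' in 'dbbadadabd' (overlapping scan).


Scanning 'dbbadadabd' for bigram 'db':
  Position 0: 'db' -> MATCH
  Position 1: 'bb' -> no
  Position 2: 'ba' -> no
  Position 3: 'ad' -> no
  Position 4: 'da' -> no
  Position 5: 'ad' -> no
  Position 6: 'da' -> no
  Position 7: 'ab' -> no
  Position 8: 'bd' -> no
Total matches: 1

1


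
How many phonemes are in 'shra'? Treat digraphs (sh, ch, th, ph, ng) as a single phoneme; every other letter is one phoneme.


Parsing 'shra' greedily, digraphs first:
  'sh' -> digraph (1 consonant phoneme) (phonemes so far: 1)
  'r' -> consonant phoneme (phonemes so far: 2)
  'a' -> vowel phoneme (phonemes so far: 3)
Total phonemes: 3

3


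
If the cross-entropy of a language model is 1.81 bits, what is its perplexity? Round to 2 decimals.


Perplexity formula: PP = 2^H
H = 1.81
PP = 2^1.81
Decompose: 2^1.81 = 2^1 * 2^0.81
2^1 = 2, 2^0.81 ~ 1.7532114
PP ~ 2 * 1.7532114 = 3.5064228
Rounded to 2 decimals: 3.51

3.51


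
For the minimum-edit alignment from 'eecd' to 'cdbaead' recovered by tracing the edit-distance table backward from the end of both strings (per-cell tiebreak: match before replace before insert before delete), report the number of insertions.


Edit distance = 5. Backtracking from cell (4, 7) with preference match > replace > insert > delete,
then listing the resulting alignment 'eecd' -> 'cdbaead' left to right:
  Step 1: insert 'c' [insertion #1]
  Step 2: insert 'd' [insertion #2]
  Step 3: insert 'b' [insertion #3]
  Step 4: replace e->a
  Step 5: keep 'e'
  Step 6: replace c->a
  Step 7: keep 'd'
Total insertions: 3

3


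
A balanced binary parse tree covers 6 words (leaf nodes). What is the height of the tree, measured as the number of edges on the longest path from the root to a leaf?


In a balanced binary tree with n leaves the deepest leaf is ceil(log2(n)) edges below the root.
log2(6) = 2.5850
ceil(2.5850) = 3
height (edges) = 3

3


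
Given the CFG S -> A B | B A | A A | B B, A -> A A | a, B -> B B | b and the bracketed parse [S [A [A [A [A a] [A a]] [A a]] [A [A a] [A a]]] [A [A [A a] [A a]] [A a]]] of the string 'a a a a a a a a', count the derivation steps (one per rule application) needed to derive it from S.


Every bracketed nonterminal node [X ...] in the tree is produced by exactly one rule application.
Reading the tree off as a leftmost derivation:
  Step 1: S  =>  A A   (applied S -> A A)
  Step 2: A A  =>  A A A   (applied A -> A A)
  Step 3: A A A  =>  A A A A   (applied A -> A A)
  Step 4: A A A A  =>  A A A A A   (applied A -> A A)
  Step 5: A A A A A  =>  a A A A A   (applied A -> a)
  Step 6: a A A A A  =>  a a A A A   (applied A -> a)
  Step 7: a a A A A  =>  a a a A A   (applied A -> a)
  Step 8: a a a A A  =>  a a a A A A   (applied A -> A A)
  Step 9: a a a A A A  =>  a a a a A A   (applied A -> a)
  Step 10: a a a a A A  =>  a a a a a A   (applied A -> a)
  Step 11: a a a a a A  =>  a a a a a A A   (applied A -> A A)
  Step 12: a a a a a A A  =>  a a a a a A A A   (applied A -> A A)
  Step 13: a a a a a A A A  =>  a a a a a a A A   (applied A -> a)
  Step 14: a a a a a a A A  =>  a a a a a a a A   (applied A -> a)
  Step 15: a a a a a a a A  =>  a a a a a a a a   (applied A -> a)
Final yield: a a a a a a a a
Total rewrite steps: 15

15


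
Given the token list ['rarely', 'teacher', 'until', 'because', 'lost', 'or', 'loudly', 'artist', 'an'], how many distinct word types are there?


Listing all tokens and tracking unique types:
  Token 1: 'rarely' -> NEW (unique so far: 1)
  Token 2: 'teacher' -> NEW (unique so far: 2)
  Token 3: 'until' -> NEW (unique so far: 3)
  Token 4: 'because' -> NEW (unique so far: 4)
  Token 5: 'lost' -> NEW (unique so far: 5)
  Token 6: 'or' -> NEW (unique so far: 6)
  Token 7: 'loudly' -> NEW (unique so far: 7)
  Token 8: 'artist' -> NEW (unique so far: 8)
  Token 9: 'an' -> NEW (unique so far: 9)
Unique types: ('an', 'artist', 'because', 'lost', 'loudly', 'or', 'rarely', 'teacher', 'until')
Vocabulary size: 9

9


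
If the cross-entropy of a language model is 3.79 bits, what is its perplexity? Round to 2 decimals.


Perplexity formula: PP = 2^H
H = 3.79
PP = 2^3.79
Decompose: 2^3.79 = 2^3 * 2^0.79
2^3 = 8, 2^0.79 ~ 1.7290745
PP ~ 8 * 1.7290745 = 13.8325960
Rounded to 2 decimals: 13.83

13.83


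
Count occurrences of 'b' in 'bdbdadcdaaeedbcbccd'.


Scanning 'bdbdadcdaaeedbcbccd' for 'b':
  Position 0: 'b' -> MATCH (count: 1)
  Position 2: 'b' -> MATCH (count: 2)
  Position 13: 'b' -> MATCH (count: 3)
  Position 15: 'b' -> MATCH (count: 4)
Total occurrences of 'b': 4

4


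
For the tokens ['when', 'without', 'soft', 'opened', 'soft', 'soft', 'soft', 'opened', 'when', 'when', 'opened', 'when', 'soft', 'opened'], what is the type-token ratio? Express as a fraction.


Tokens: 14
Unique types: ('opened', 'soft', 'when', 'without') = 4
TTR = 4/14
Simplify: divide both by 2 -> 2/7
TTR = 2/7

2/7


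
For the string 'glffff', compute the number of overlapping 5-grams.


String 'glffff' has length L = 6.
Number of overlapping n-grams = L - n + 1
Substituting: 6 - 5 + 1 = 2

2


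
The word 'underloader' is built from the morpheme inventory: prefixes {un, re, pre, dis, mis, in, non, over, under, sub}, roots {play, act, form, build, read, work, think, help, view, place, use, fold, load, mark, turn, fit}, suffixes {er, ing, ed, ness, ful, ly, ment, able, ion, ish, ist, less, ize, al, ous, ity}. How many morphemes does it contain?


Segmenting 'underloader' against the inventory:
  'under' -> prefix (morpheme 1)
  'load' -> root (morpheme 2)
  'er' -> suffix (morpheme 3)
Total morphemes: 3

3


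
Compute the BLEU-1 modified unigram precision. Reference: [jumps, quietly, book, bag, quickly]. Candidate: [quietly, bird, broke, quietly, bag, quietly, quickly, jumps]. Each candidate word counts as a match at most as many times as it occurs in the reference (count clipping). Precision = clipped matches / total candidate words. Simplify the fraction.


Reference word counts: {'bag': 1, 'book': 1, 'jumps': 1, 'quickly': 1, 'quietly': 1}
Checking each candidate word (with clipping):
  'quietly' -> in reference (ref count 1, used 1/1) -> match (matches: 1)
  'bird' -> not in reference -> no match (matches: 1)
  'broke' -> not in reference -> no match (matches: 1)
  'quietly' -> ref count 1 already used up (1/1) -> clipped, no match (matches: 1)
  'bag' -> in reference (ref count 1, used 1/1) -> match (matches: 2)
  'quietly' -> ref count 1 already used up (1/1) -> clipped, no match (matches: 2)
  'quickly' -> in reference (ref count 1, used 1/1) -> match (matches: 3)
  'jumps' -> in reference (ref count 1, used 1/1) -> match (matches: 4)
Clipped matches: 4, Candidate length: 8
Precision = 4/8 = 1/2

1/2


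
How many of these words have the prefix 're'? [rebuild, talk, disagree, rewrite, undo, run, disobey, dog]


Checking each word for prefix 're':
  'rebuild' -> YES, starts with 're' (count: 1)
  'talk' -> no (count: 1)
  'disagree' -> no (count: 1)
  'rewrite' -> YES, starts with 're' (count: 2)
  'undo' -> no (count: 2)
  'run' -> no (count: 2)
  'disobey' -> no (count: 2)
  'dog' -> no (count: 2)
Total with prefix 're': 2

2


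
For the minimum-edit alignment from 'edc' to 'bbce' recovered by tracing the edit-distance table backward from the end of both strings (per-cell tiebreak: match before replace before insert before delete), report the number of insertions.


Edit distance = 3. Backtracking from cell (3, 4) with preference match > replace > insert > delete,
then listing the resulting alignment 'edc' -> 'bbce' left to right:
  Step 1: replace e->b
  Step 2: replace d->b
  Step 3: keep 'c'
  Step 4: insert 'e' [insertion #1]
Total insertions: 1

1


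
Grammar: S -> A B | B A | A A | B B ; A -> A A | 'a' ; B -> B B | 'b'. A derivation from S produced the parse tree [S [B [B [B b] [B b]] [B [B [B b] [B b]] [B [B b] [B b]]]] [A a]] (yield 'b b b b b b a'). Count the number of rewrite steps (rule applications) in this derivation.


Every bracketed nonterminal node [X ...] in the tree is produced by exactly one rule application.
Reading the tree off as a leftmost derivation:
  Step 1: S  =>  B A   (applied S -> B A)
  Step 2: B A  =>  B B A   (applied B -> B B)
  Step 3: B B A  =>  B B B A   (applied B -> B B)
  Step 4: B B B A  =>  b B B A   (applied B -> b)
  Step 5: b B B A  =>  b b B A   (applied B -> b)
  Step 6: b b B A  =>  b b B B A   (applied B -> B B)
  Step 7: b b B B A  =>  b b B B B A   (applied B -> B B)
  Step 8: b b B B B A  =>  b b b B B A   (applied B -> b)
  Step 9: b b b B B A  =>  b b b b B A   (applied B -> b)
  Step 10: b b b b B A  =>  b b b b B B A   (applied B -> B B)
  Step 11: b b b b B B A  =>  b b b b b B A   (applied B -> b)
  Step 12: b b b b b B A  =>  b b b b b b A   (applied B -> b)
  Step 13: b b b b b b A  =>  b b b b b b a   (applied A -> a)
Final yield: b b b b b b a
Total rewrite steps: 13

13


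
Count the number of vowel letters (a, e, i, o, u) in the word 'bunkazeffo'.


Scanning each character of 'bunkazeffo':
  Position 1: 'b' -> consonant (running count: 0)
  Position 2: 'u' -> vowel (running count: 1)
  Position 3: 'n' -> consonant (running count: 1)
  Position 4: 'k' -> consonant (running count: 1)
  Position 5: 'a' -> vowel (running count: 2)
  Position 6: 'z' -> consonant (running count: 2)
  Position 7: 'e' -> vowel (running count: 3)
  Position 8: 'f' -> consonant (running count: 3)
  Position 9: 'f' -> consonant (running count: 3)
  Position 10: 'o' -> vowel (running count: 4)
Total vowels: 4

4


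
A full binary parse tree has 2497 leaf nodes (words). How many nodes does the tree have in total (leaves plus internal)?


Leaf nodes (terminals): 2497
Internal nodes = n - 1 = 2497 - 1 = 2496
Total = leaves + internal = 2497 + 2496 = 4993

4993


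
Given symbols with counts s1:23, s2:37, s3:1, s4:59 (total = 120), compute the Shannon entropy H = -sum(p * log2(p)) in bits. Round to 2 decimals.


Computing entropy H = -sum(p_i * log2(p_i)):
  s1: p = 23/120 = 0.1917, -p*log2(p) = 0.4568
  s2: p = 37/120 = 0.3083, -p*log2(p) = 0.5234
  s3: p = 1/120 = 0.0083, -p*log2(p) = 0.0576
  s4: p = 59/120 = 0.4917, -p*log2(p) = 0.5036
H = sum of terms = 1.5414
Rounded to 2 decimals: 1.54

1.54


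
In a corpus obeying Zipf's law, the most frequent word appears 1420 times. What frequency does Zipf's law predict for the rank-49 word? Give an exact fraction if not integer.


Zipf's law: freq(rank) = f1 / rank
f1 = 1420, rank = 49
freq = 1420 / 49
GCD(1420, 49) = 1
Simplified: 1420/49

1420/49


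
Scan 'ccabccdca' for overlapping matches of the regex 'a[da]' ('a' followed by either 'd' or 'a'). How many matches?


Pattern: a[da] means 'a' followed by either 'd' or 'a'.
Scanning 'ccabccdca' position-by-position:
  Pos 0: window 'cc' -> no
  Pos 1: window 'ca' -> no
  Pos 2: window 'ab' -> no
  Pos 3: window 'bc' -> no
  Pos 4: window 'cc' -> no
  Pos 5: window 'cd' -> no
  Pos 6: window 'dc' -> no
  Pos 7: window 'ca' -> no
  Pos 8: window 'a' -> no
Total matches: 0

0


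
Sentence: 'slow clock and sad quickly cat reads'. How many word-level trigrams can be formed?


Word trigrams from [7] words:
  Trigram 1: (slow clock and)
  Trigram 2: (clock and sad)
  Trigram 3: (and sad quickly)
  Trigram 4: (sad quickly cat)
  Trigram 5: (quickly cat reads)
Total word trigrams: 7 - 2 = 5

5


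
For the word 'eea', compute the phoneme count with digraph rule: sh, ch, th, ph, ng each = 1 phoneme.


Parsing 'eea' greedily, digraphs first:
  'e' -> vowel phoneme (phonemes so far: 1)
  'e' -> vowel phoneme (phonemes so far: 2)
  'a' -> vowel phoneme (phonemes so far: 3)
Total phonemes: 3

3


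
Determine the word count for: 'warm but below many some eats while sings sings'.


Counting words by splitting on spaces:
  Word 1: 'warm'
  Word 2: 'but'
  Word 3: 'below'
  Word 4: 'many'
  Word 5: 'some'
  Word 6: 'eats'
  Word 7: 'while'
  Word 8: 'sings'
  Word 9: 'sings'
Total words: 9

9


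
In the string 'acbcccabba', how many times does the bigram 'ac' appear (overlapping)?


Scanning 'acbcccabba' for bigram 'ac':
  Position 0: 'ac' -> MATCH
  Position 1: 'cb' -> no
  Position 2: 'bc' -> no
  Position 3: 'cc' -> no
  Position 4: 'cc' -> no
  Position 5: 'ca' -> no
  Position 6: 'ab' -> no
  Position 7: 'bb' -> no
  Position 8: 'ba' -> no
Total matches: 1

1


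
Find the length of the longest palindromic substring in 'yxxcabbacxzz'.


Scanning 'yxxcabbacxzz' for palindromic substrings.
Substring at positions 2-9: 'xcabbacx'.
Check: reverse('xcabbacx') = 'xcabbacx' -> palindrome confirmed.
Neighbouring characters ('x' / 'z') break symmetry, so it cannot extend further.
No longer palindromic substring exists; longest length = 8

8


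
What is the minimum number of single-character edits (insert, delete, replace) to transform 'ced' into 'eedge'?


Building DP table for s1='ced' (len 3) and s2='eedge' (len 5):
       e  e  d  g  e
    0  1  2  3  4  5
  c 1  1  2  3  4  5
  e 2  1  1  2  3  4
  d 3  2  2  1  2  3
Edit distance = dp[3][5] = 3

3


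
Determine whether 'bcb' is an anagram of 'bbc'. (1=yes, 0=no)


Sort characters of 'bcb': 'bbc'
Sort characters of 'bbc': 'bbc'
Sorted forms match -> they ARE anagrams
Result: 1

1


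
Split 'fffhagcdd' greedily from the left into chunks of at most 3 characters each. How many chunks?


'fffhagcdd' has 9 characters.
Chunking with max size 3:
  Chunk 1: 'fff' (positions 0-2)
  Chunk 2: 'hag' (positions 3-5)
  Chunk 3: 'cdd' (positions 6-8)
Total chunks: ceil(9 / 3) = 3

3


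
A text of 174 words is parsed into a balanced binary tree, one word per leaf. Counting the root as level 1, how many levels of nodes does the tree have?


In a balanced binary tree with n leaves the deepest leaf is ceil(log2(n)) edges below the root,
so counting node levels inclusive of root and leaves gives ceil(log2(n)) + 1 levels.
log2(174) = 7.4429
ceil(7.4429) = 8
levels = 8 + 1 = 9

9


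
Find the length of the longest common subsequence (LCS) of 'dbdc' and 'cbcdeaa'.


DP table for LCS of 'dbdc' and 'cbcdeaa':
       c  b  c  d  e  a  a
    0  0  0  0  0  0  0  0
  d 0  0  0  0  1  1  1  1
  b 0  0  1  1  1  1  1  1
  d 0  0  1  1  2  2  2  2
  c 0  1  1  2  2  2  2  2
LCS: 'bd'
LCS length = 2

2


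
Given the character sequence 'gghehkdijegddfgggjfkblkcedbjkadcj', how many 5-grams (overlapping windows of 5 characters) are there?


String 'gghehkdijegddfgggjfkblkcedbjkadcj' has length L = 33.
Number of overlapping n-grams = L - n + 1
Substituting: 33 - 5 + 1 = 29

29


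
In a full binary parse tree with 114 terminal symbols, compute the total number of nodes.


Leaf nodes (terminals): 114
Internal nodes = n - 1 = 114 - 1 = 113
Total = leaves + internal = 114 + 113 = 227

227


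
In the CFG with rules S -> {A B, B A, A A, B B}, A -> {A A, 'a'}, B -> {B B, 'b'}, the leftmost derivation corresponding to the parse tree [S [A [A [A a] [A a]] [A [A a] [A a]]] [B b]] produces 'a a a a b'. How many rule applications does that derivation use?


Every bracketed nonterminal node [X ...] in the tree is produced by exactly one rule application.
Reading the tree off as a leftmost derivation:
  Step 1: S  =>  A B   (applied S -> A B)
  Step 2: A B  =>  A A B   (applied A -> A A)
  Step 3: A A B  =>  A A A B   (applied A -> A A)
  Step 4: A A A B  =>  a A A B   (applied A -> a)
  Step 5: a A A B  =>  a a A B   (applied A -> a)
  Step 6: a a A B  =>  a a A A B   (applied A -> A A)
  Step 7: a a A A B  =>  a a a A B   (applied A -> a)
  Step 8: a a a A B  =>  a a a a B   (applied A -> a)
  Step 9: a a a a B  =>  a a a a b   (applied B -> b)
Final yield: a a a a b
Total rewrite steps: 9

9


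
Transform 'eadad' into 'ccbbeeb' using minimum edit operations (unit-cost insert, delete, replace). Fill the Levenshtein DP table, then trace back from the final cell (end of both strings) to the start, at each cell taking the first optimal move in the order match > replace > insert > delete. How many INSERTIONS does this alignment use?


Edit distance = 7. Backtracking from cell (5, 7) with preference match > replace > insert > delete,
then listing the resulting alignment 'eadad' -> 'ccbbeeb' left to right:
  Step 1: insert 'c' [insertion #1]
  Step 2: insert 'c' [insertion #2]
  Step 3: replace e->b
  Step 4: replace a->b
  Step 5: replace d->e
  Step 6: replace a->e
  Step 7: replace d->b
Total insertions: 2

2


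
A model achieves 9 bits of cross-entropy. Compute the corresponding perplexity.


Perplexity formula: PP = 2^H
H = 9
PP = 2^9
PP = 2^9 = 512

512


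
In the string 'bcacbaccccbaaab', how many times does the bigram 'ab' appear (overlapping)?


Scanning 'bcacbaccccbaaab' for bigram 'ab':
  Position 0: 'bc' -> no
  Position 1: 'ca' -> no
  Position 2: 'ac' -> no
  Position 3: 'cb' -> no
  Position 4: 'ba' -> no
  Position 5: 'ac' -> no
  Position 6: 'cc' -> no
  Position 7: 'cc' -> no
  Position 8: 'cc' -> no
  Position 9: 'cb' -> no
  Position 10: 'ba' -> no
  Position 11: 'aa' -> no
  Position 12: 'aa' -> no
  Position 13: 'ab' -> MATCH
Total matches: 1

1


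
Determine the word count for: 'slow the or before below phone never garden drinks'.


Counting words by splitting on spaces:
  Word 1: 'slow'
  Word 2: 'the'
  Word 3: 'or'
  Word 4: 'before'
  Word 5: 'below'
  Word 6: 'phone'
  Word 7: 'never'
  Word 8: 'garden'
  Word 9: 'drinks'
Total words: 9

9


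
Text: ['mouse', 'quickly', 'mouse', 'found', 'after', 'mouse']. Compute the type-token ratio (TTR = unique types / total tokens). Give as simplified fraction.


Tokens: 6
Unique types: ('after', 'found', 'mouse', 'quickly') = 4
TTR = 4/6
Simplify: divide both by 2 -> 2/3
TTR = 2/3

2/3


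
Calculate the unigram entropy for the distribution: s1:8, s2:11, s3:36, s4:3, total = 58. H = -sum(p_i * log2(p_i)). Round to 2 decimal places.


Computing entropy H = -sum(p_i * log2(p_i)):
  s1: p = 8/58 = 0.1379, -p*log2(p) = 0.3942
  s2: p = 11/58 = 0.1897, -p*log2(p) = 0.4549
  s3: p = 36/58 = 0.6207, -p*log2(p) = 0.4271
  s4: p = 3/58 = 0.0517, -p*log2(p) = 0.2210
H = sum of terms = 1.4972
Rounded to 2 decimals: 1.50

1.50


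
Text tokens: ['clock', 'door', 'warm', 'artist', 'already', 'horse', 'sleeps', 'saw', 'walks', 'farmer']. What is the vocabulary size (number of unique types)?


Listing all tokens and tracking unique types:
  Token 1: 'clock' -> NEW (unique so far: 1)
  Token 2: 'door' -> NEW (unique so far: 2)
  Token 3: 'warm' -> NEW (unique so far: 3)
  Token 4: 'artist' -> NEW (unique so far: 4)
  Token 5: 'already' -> NEW (unique so far: 5)
  Token 6: 'horse' -> NEW (unique so far: 6)
  Token 7: 'sleeps' -> NEW (unique so far: 7)
  Token 8: 'saw' -> NEW (unique so far: 8)
  Token 9: 'walks' -> NEW (unique so far: 9)
  Token 10: 'farmer' -> NEW (unique so far: 10)
Unique types: ('already', 'artist', 'clock', 'door', 'farmer', 'horse', 'saw', 'sleeps', 'walks', 'warm')
Vocabulary size: 10

10


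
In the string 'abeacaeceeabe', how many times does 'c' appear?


Scanning 'abeacaeceeabe' for 'c':
  Position 4: 'c' -> MATCH (count: 1)
  Position 7: 'c' -> MATCH (count: 2)
Total occurrences of 'c': 2

2


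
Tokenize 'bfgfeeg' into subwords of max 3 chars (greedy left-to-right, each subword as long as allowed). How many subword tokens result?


'bfgfeeg' has 7 characters.
Chunking with max size 3:
  Chunk 1: 'bfg' (positions 0-2)
  Chunk 2: 'fee' (positions 3-5)
  Chunk 3: 'g' (positions 6-6)
Total chunks: ceil(7 / 3) = 3

3


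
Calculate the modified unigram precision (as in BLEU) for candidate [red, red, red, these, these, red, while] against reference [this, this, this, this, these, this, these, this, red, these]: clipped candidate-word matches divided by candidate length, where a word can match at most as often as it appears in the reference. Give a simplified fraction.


Reference word counts: {'red': 1, 'these': 3, 'this': 6}
Checking each candidate word (with clipping):
  'red' -> in reference (ref count 1, used 1/1) -> match (matches: 1)
  'red' -> ref count 1 already used up (1/1) -> clipped, no match (matches: 1)
  'red' -> ref count 1 already used up (1/1) -> clipped, no match (matches: 1)
  'these' -> in reference (ref count 3, used 1/3) -> match (matches: 2)
  'these' -> in reference (ref count 3, used 2/3) -> match (matches: 3)
  'red' -> ref count 1 already used up (1/1) -> clipped, no match (matches: 3)
  'while' -> not in reference -> no match (matches: 3)
Clipped matches: 3, Candidate length: 7
Precision = 3/7

3/7


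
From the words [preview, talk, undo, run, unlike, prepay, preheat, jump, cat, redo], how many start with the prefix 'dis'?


Checking each word for prefix 'dis':
  'preview' -> no (count: 0)
  'talk' -> no (count: 0)
  'undo' -> no (count: 0)
  'run' -> no (count: 0)
  'unlike' -> no (count: 0)
  'prepay' -> no (count: 0)
  'preheat' -> no (count: 0)
  'jump' -> no (count: 0)
  'cat' -> no (count: 0)
  'redo' -> no (count: 0)
Total with prefix 'dis': 0

0


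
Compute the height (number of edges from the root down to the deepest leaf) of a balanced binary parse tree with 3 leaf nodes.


In a balanced binary tree with n leaves the deepest leaf is ceil(log2(n)) edges below the root.
log2(3) = 1.5850
ceil(1.5850) = 2
height (edges) = 2

2


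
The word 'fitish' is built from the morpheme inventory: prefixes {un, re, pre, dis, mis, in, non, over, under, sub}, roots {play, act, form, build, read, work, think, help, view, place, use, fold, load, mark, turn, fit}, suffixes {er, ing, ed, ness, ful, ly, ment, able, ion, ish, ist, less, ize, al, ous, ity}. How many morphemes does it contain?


Segmenting 'fitish' against the inventory:
  'fit' -> root (morpheme 1)
  'ish' -> suffix (morpheme 2)
Total morphemes: 2

2


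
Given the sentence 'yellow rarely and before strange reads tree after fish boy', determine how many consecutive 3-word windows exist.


Word trigrams from [10] words:
  Trigram 1: (yellow rarely and)
  Trigram 2: (rarely and before)
  Trigram 3: (and before strange)
  Trigram 4: (before strange reads)
  Trigram 5: (strange reads tree)
  Trigram 6: (reads tree after)
  Trigram 7: (tree after fish)
  Trigram 8: (after fish boy)
Total word trigrams: 10 - 2 = 8

8
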